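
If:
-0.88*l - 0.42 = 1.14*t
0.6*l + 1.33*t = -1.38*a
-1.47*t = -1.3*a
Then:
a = 0.15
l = -0.65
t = 0.14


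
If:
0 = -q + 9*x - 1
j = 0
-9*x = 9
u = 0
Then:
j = 0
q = -10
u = 0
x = -1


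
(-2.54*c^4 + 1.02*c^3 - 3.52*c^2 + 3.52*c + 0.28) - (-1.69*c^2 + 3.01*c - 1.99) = -2.54*c^4 + 1.02*c^3 - 1.83*c^2 + 0.51*c + 2.27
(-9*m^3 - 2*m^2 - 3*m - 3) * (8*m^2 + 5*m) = -72*m^5 - 61*m^4 - 34*m^3 - 39*m^2 - 15*m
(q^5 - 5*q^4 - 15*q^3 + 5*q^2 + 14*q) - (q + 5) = q^5 - 5*q^4 - 15*q^3 + 5*q^2 + 13*q - 5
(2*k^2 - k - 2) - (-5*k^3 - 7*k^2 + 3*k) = 5*k^3 + 9*k^2 - 4*k - 2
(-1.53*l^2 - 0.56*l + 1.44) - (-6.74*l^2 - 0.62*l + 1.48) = 5.21*l^2 + 0.0599999999999999*l - 0.04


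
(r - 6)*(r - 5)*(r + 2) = r^3 - 9*r^2 + 8*r + 60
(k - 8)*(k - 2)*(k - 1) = k^3 - 11*k^2 + 26*k - 16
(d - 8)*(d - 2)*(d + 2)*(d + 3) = d^4 - 5*d^3 - 28*d^2 + 20*d + 96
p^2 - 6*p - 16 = (p - 8)*(p + 2)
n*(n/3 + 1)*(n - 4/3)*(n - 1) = n^4/3 + 2*n^3/9 - 17*n^2/9 + 4*n/3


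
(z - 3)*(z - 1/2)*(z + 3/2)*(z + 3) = z^4 + z^3 - 39*z^2/4 - 9*z + 27/4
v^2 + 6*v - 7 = (v - 1)*(v + 7)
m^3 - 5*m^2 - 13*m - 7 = (m - 7)*(m + 1)^2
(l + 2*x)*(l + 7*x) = l^2 + 9*l*x + 14*x^2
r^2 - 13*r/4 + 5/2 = (r - 2)*(r - 5/4)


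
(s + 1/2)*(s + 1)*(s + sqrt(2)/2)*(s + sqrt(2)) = s^4 + 3*s^3/2 + 3*sqrt(2)*s^3/2 + 3*s^2/2 + 9*sqrt(2)*s^2/4 + 3*sqrt(2)*s/4 + 3*s/2 + 1/2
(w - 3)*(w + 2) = w^2 - w - 6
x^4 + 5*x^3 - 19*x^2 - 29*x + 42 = (x - 3)*(x - 1)*(x + 2)*(x + 7)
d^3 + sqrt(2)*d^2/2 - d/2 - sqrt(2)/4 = (d - sqrt(2)/2)*(d + sqrt(2)/2)^2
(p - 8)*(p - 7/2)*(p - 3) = p^3 - 29*p^2/2 + 125*p/2 - 84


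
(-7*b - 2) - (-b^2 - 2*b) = b^2 - 5*b - 2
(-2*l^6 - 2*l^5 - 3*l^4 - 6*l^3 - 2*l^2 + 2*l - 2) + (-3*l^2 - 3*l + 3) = -2*l^6 - 2*l^5 - 3*l^4 - 6*l^3 - 5*l^2 - l + 1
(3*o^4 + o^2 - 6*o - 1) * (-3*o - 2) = -9*o^5 - 6*o^4 - 3*o^3 + 16*o^2 + 15*o + 2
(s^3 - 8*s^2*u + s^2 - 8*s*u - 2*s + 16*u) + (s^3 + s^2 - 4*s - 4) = 2*s^3 - 8*s^2*u + 2*s^2 - 8*s*u - 6*s + 16*u - 4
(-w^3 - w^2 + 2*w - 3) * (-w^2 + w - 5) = w^5 + 2*w^3 + 10*w^2 - 13*w + 15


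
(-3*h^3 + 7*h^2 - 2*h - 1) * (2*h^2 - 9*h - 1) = -6*h^5 + 41*h^4 - 64*h^3 + 9*h^2 + 11*h + 1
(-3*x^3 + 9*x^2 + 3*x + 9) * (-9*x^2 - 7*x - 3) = 27*x^5 - 60*x^4 - 81*x^3 - 129*x^2 - 72*x - 27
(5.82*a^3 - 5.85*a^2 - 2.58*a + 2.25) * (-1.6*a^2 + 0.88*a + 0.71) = -9.312*a^5 + 14.4816*a^4 + 3.1122*a^3 - 10.0239*a^2 + 0.1482*a + 1.5975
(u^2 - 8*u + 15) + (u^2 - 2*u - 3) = 2*u^2 - 10*u + 12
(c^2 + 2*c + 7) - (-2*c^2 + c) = 3*c^2 + c + 7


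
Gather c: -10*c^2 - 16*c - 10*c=-10*c^2 - 26*c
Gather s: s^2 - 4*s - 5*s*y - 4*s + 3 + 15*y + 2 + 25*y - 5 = s^2 + s*(-5*y - 8) + 40*y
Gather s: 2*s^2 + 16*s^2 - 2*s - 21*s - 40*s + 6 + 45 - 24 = 18*s^2 - 63*s + 27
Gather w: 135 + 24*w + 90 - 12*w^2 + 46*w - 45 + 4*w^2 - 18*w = -8*w^2 + 52*w + 180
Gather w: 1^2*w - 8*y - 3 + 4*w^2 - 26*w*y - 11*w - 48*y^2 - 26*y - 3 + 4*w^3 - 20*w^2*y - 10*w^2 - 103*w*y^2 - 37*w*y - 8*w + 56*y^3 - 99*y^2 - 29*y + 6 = 4*w^3 + w^2*(-20*y - 6) + w*(-103*y^2 - 63*y - 18) + 56*y^3 - 147*y^2 - 63*y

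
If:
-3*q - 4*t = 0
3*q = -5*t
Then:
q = 0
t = 0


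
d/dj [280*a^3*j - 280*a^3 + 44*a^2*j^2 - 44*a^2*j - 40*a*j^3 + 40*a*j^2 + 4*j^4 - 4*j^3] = 280*a^3 + 88*a^2*j - 44*a^2 - 120*a*j^2 + 80*a*j + 16*j^3 - 12*j^2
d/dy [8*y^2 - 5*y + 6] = 16*y - 5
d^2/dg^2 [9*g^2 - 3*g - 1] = 18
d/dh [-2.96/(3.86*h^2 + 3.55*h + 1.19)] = (22.8512*h + 10.508)/(3.86*h^2 + 3.55*h + 1.19)^2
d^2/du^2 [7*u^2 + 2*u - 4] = 14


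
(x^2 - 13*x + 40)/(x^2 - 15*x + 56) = (x - 5)/(x - 7)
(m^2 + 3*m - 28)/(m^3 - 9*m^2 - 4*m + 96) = (m + 7)/(m^2 - 5*m - 24)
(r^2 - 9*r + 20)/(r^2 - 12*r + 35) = (r - 4)/(r - 7)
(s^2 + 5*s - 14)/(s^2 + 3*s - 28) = (s - 2)/(s - 4)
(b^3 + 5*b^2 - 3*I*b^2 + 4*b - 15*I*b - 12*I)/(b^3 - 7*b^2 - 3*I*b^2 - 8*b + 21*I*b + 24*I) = (b + 4)/(b - 8)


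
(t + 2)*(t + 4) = t^2 + 6*t + 8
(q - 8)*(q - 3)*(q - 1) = q^3 - 12*q^2 + 35*q - 24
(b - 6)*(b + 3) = b^2 - 3*b - 18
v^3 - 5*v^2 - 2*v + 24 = (v - 4)*(v - 3)*(v + 2)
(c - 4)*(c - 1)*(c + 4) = c^3 - c^2 - 16*c + 16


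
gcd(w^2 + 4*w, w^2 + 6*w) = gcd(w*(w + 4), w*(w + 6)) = w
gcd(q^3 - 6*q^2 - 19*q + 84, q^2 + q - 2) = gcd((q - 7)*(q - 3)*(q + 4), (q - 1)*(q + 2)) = 1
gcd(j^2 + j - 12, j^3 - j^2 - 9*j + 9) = j - 3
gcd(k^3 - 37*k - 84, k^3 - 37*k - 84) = k^3 - 37*k - 84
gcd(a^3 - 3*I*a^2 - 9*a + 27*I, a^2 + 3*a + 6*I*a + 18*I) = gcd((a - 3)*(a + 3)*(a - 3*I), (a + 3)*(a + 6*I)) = a + 3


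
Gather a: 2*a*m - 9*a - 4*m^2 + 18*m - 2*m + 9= a*(2*m - 9) - 4*m^2 + 16*m + 9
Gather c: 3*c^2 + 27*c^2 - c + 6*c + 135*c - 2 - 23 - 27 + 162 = 30*c^2 + 140*c + 110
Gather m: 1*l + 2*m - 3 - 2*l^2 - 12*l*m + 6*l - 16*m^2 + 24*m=-2*l^2 + 7*l - 16*m^2 + m*(26 - 12*l) - 3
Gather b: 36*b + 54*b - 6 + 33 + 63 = 90*b + 90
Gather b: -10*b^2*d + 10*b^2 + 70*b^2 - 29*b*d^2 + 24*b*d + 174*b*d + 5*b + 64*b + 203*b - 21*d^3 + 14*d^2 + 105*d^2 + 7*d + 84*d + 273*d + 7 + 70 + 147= b^2*(80 - 10*d) + b*(-29*d^2 + 198*d + 272) - 21*d^3 + 119*d^2 + 364*d + 224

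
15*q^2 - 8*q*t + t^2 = (-5*q + t)*(-3*q + t)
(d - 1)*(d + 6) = d^2 + 5*d - 6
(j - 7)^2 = j^2 - 14*j + 49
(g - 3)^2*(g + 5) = g^3 - g^2 - 21*g + 45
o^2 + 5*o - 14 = (o - 2)*(o + 7)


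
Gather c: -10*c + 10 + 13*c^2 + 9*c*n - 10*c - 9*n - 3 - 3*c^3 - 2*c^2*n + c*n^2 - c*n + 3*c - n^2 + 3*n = -3*c^3 + c^2*(13 - 2*n) + c*(n^2 + 8*n - 17) - n^2 - 6*n + 7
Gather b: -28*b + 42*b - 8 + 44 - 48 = 14*b - 12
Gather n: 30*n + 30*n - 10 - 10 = 60*n - 20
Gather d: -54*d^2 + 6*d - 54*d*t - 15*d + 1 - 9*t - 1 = -54*d^2 + d*(-54*t - 9) - 9*t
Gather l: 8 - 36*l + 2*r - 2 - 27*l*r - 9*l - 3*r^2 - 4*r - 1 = l*(-27*r - 45) - 3*r^2 - 2*r + 5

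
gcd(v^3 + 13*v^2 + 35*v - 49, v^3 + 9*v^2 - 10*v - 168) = v + 7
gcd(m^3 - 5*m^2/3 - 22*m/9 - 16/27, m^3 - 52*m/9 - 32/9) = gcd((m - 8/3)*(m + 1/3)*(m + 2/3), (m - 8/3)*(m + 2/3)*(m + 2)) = m^2 - 2*m - 16/9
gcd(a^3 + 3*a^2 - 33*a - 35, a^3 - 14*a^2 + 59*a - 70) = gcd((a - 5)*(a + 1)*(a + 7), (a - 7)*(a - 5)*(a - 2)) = a - 5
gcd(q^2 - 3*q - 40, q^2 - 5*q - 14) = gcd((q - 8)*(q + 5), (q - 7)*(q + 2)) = 1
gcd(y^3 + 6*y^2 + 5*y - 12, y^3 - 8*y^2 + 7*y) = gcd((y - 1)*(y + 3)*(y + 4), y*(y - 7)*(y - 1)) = y - 1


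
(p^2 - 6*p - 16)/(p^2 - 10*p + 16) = (p + 2)/(p - 2)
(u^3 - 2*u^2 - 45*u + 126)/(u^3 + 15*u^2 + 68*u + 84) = (u^2 - 9*u + 18)/(u^2 + 8*u + 12)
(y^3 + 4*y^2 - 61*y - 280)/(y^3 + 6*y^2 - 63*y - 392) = (y + 5)/(y + 7)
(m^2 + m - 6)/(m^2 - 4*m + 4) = (m + 3)/(m - 2)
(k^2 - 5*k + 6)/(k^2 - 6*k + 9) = (k - 2)/(k - 3)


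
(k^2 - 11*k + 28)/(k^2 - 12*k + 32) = (k - 7)/(k - 8)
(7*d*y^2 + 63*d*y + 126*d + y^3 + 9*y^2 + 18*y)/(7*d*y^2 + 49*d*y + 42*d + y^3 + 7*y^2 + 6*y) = (y + 3)/(y + 1)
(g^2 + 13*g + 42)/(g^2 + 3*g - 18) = (g + 7)/(g - 3)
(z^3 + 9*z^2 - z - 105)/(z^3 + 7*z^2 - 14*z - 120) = (z^2 + 4*z - 21)/(z^2 + 2*z - 24)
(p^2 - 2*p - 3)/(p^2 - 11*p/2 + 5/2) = 2*(p^2 - 2*p - 3)/(2*p^2 - 11*p + 5)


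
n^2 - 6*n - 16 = (n - 8)*(n + 2)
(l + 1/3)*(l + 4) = l^2 + 13*l/3 + 4/3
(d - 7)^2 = d^2 - 14*d + 49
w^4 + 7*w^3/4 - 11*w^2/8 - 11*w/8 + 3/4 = (w - 3/4)*(w - 1/2)*(w + 1)*(w + 2)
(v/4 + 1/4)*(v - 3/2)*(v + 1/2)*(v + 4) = v^4/4 + v^3 - 7*v^2/16 - 31*v/16 - 3/4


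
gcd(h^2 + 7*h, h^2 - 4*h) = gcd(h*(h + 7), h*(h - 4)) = h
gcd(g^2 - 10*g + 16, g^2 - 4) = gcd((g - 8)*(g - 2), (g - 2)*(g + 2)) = g - 2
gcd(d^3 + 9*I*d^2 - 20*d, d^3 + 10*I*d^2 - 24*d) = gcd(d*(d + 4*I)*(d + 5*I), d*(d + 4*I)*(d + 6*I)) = d^2 + 4*I*d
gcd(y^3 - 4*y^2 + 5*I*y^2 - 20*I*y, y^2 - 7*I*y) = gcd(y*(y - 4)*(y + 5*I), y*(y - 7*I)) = y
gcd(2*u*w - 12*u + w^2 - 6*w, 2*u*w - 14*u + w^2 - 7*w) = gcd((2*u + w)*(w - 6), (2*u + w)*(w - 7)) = 2*u + w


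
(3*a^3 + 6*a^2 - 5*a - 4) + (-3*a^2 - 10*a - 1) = 3*a^3 + 3*a^2 - 15*a - 5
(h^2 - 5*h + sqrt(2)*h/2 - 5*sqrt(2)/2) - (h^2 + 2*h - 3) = -7*h + sqrt(2)*h/2 - 5*sqrt(2)/2 + 3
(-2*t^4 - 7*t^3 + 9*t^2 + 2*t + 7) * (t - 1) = -2*t^5 - 5*t^4 + 16*t^3 - 7*t^2 + 5*t - 7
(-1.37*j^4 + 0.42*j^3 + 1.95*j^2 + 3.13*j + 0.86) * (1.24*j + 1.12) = -1.6988*j^5 - 1.0136*j^4 + 2.8884*j^3 + 6.0652*j^2 + 4.572*j + 0.9632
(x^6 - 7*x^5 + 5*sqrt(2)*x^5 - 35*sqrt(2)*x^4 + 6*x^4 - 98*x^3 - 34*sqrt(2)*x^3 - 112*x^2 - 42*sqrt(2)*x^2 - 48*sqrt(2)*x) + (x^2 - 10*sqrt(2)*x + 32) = x^6 - 7*x^5 + 5*sqrt(2)*x^5 - 35*sqrt(2)*x^4 + 6*x^4 - 98*x^3 - 34*sqrt(2)*x^3 - 111*x^2 - 42*sqrt(2)*x^2 - 58*sqrt(2)*x + 32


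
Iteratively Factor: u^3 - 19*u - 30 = (u + 2)*(u^2 - 2*u - 15) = (u + 2)*(u + 3)*(u - 5)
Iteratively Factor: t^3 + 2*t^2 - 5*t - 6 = (t + 1)*(t^2 + t - 6) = (t - 2)*(t + 1)*(t + 3)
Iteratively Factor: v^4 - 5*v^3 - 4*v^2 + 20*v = (v)*(v^3 - 5*v^2 - 4*v + 20) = v*(v + 2)*(v^2 - 7*v + 10) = v*(v - 5)*(v + 2)*(v - 2)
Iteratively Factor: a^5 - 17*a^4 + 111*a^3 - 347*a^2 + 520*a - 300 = (a - 2)*(a^4 - 15*a^3 + 81*a^2 - 185*a + 150) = (a - 5)*(a - 2)*(a^3 - 10*a^2 + 31*a - 30) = (a - 5)*(a - 2)^2*(a^2 - 8*a + 15) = (a - 5)*(a - 3)*(a - 2)^2*(a - 5)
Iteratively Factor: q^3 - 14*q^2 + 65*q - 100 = (q - 5)*(q^2 - 9*q + 20) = (q - 5)*(q - 4)*(q - 5)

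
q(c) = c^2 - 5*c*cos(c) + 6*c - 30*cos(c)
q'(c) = 5*c*sin(c) + 2*c + 30*sin(c) - 5*cos(c) + 6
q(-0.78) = -22.63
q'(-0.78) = -17.47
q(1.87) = 26.32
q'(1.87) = 48.82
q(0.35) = -27.60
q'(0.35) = 12.89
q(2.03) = 34.10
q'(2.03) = 48.27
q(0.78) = -18.81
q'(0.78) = 27.85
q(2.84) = 67.31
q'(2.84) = 29.58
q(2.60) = 59.21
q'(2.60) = 37.65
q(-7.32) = 13.02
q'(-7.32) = -5.50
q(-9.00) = 13.33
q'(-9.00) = -1.26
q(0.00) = -30.00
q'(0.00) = 1.00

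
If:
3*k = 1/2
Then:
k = 1/6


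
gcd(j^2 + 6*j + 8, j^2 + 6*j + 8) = j^2 + 6*j + 8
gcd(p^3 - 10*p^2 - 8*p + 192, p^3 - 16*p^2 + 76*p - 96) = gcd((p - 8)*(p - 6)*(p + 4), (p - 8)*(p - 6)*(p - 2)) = p^2 - 14*p + 48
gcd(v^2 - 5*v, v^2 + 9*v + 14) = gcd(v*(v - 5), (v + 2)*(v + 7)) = 1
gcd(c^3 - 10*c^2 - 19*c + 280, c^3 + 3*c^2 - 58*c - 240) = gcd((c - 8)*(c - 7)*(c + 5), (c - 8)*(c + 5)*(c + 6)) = c^2 - 3*c - 40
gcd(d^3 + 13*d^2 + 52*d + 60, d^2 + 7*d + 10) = d^2 + 7*d + 10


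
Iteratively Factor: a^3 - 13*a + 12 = (a + 4)*(a^2 - 4*a + 3) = (a - 1)*(a + 4)*(a - 3)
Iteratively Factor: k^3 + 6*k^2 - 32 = (k + 4)*(k^2 + 2*k - 8) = (k + 4)^2*(k - 2)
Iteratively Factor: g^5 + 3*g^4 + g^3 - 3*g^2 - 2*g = (g + 1)*(g^4 + 2*g^3 - g^2 - 2*g) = (g + 1)^2*(g^3 + g^2 - 2*g) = (g + 1)^2*(g + 2)*(g^2 - g) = g*(g + 1)^2*(g + 2)*(g - 1)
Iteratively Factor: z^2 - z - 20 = (z + 4)*(z - 5)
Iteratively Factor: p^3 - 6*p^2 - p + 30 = (p - 3)*(p^2 - 3*p - 10) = (p - 3)*(p + 2)*(p - 5)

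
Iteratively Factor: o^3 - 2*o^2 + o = (o)*(o^2 - 2*o + 1) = o*(o - 1)*(o - 1)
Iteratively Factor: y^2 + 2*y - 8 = (y + 4)*(y - 2)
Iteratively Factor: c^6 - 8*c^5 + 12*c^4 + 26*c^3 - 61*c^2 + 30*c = (c - 1)*(c^5 - 7*c^4 + 5*c^3 + 31*c^2 - 30*c) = c*(c - 1)*(c^4 - 7*c^3 + 5*c^2 + 31*c - 30) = c*(c - 5)*(c - 1)*(c^3 - 2*c^2 - 5*c + 6) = c*(c - 5)*(c - 1)^2*(c^2 - c - 6) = c*(c - 5)*(c - 1)^2*(c + 2)*(c - 3)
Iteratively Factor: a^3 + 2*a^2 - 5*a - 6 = (a + 1)*(a^2 + a - 6) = (a - 2)*(a + 1)*(a + 3)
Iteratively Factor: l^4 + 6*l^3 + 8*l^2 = (l + 4)*(l^3 + 2*l^2) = l*(l + 4)*(l^2 + 2*l) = l^2*(l + 4)*(l + 2)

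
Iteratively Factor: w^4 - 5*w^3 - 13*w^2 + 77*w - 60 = (w - 5)*(w^3 - 13*w + 12) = (w - 5)*(w - 3)*(w^2 + 3*w - 4) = (w - 5)*(w - 3)*(w + 4)*(w - 1)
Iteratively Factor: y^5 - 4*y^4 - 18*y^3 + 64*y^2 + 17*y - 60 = (y + 4)*(y^4 - 8*y^3 + 14*y^2 + 8*y - 15) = (y - 3)*(y + 4)*(y^3 - 5*y^2 - y + 5) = (y - 5)*(y - 3)*(y + 4)*(y^2 - 1) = (y - 5)*(y - 3)*(y - 1)*(y + 4)*(y + 1)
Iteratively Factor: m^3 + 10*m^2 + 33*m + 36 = (m + 3)*(m^2 + 7*m + 12) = (m + 3)*(m + 4)*(m + 3)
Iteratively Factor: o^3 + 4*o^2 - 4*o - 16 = (o + 4)*(o^2 - 4) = (o - 2)*(o + 4)*(o + 2)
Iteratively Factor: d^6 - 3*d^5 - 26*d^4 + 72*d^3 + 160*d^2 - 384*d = (d + 4)*(d^5 - 7*d^4 + 2*d^3 + 64*d^2 - 96*d) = (d - 2)*(d + 4)*(d^4 - 5*d^3 - 8*d^2 + 48*d) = d*(d - 2)*(d + 4)*(d^3 - 5*d^2 - 8*d + 48) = d*(d - 4)*(d - 2)*(d + 4)*(d^2 - d - 12) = d*(d - 4)*(d - 2)*(d + 3)*(d + 4)*(d - 4)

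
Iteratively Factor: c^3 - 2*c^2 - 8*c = (c + 2)*(c^2 - 4*c) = (c - 4)*(c + 2)*(c)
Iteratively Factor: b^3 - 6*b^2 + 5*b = (b - 1)*(b^2 - 5*b) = b*(b - 1)*(b - 5)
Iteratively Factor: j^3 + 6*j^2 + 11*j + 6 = (j + 1)*(j^2 + 5*j + 6) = (j + 1)*(j + 2)*(j + 3)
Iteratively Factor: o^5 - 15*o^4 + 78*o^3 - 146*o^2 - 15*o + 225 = (o + 1)*(o^4 - 16*o^3 + 94*o^2 - 240*o + 225) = (o - 3)*(o + 1)*(o^3 - 13*o^2 + 55*o - 75) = (o - 3)^2*(o + 1)*(o^2 - 10*o + 25) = (o - 5)*(o - 3)^2*(o + 1)*(o - 5)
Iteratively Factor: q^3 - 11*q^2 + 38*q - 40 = (q - 5)*(q^2 - 6*q + 8) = (q - 5)*(q - 4)*(q - 2)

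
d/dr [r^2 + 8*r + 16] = 2*r + 8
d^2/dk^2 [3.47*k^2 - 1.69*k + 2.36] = 6.94000000000000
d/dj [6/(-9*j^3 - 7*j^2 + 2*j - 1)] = 6*(27*j^2 + 14*j - 2)/(9*j^3 + 7*j^2 - 2*j + 1)^2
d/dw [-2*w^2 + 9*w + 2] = 9 - 4*w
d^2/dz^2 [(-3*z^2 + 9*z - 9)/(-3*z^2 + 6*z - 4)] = 6*(-9*z^3 + 45*z^2 - 54*z + 16)/(27*z^6 - 162*z^5 + 432*z^4 - 648*z^3 + 576*z^2 - 288*z + 64)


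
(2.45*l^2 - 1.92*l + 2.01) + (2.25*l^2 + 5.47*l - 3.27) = 4.7*l^2 + 3.55*l - 1.26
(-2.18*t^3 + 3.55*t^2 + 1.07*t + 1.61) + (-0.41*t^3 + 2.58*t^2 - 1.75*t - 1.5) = -2.59*t^3 + 6.13*t^2 - 0.68*t + 0.11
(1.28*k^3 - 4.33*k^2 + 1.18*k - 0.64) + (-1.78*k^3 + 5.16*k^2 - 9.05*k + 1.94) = -0.5*k^3 + 0.83*k^2 - 7.87*k + 1.3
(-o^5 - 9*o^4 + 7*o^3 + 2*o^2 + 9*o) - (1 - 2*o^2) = -o^5 - 9*o^4 + 7*o^3 + 4*o^2 + 9*o - 1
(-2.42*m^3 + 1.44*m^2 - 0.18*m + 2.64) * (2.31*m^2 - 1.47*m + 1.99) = -5.5902*m^5 + 6.8838*m^4 - 7.3484*m^3 + 9.2286*m^2 - 4.239*m + 5.2536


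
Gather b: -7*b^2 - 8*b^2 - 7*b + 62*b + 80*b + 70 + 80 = -15*b^2 + 135*b + 150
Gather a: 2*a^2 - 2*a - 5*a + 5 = 2*a^2 - 7*a + 5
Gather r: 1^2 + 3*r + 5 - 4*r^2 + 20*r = -4*r^2 + 23*r + 6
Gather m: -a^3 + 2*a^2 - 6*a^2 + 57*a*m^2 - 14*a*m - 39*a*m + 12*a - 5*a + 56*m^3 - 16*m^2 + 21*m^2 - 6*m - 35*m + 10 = -a^3 - 4*a^2 + 7*a + 56*m^3 + m^2*(57*a + 5) + m*(-53*a - 41) + 10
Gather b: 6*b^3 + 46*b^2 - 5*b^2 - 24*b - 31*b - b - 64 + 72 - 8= 6*b^3 + 41*b^2 - 56*b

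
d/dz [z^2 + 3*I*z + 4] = 2*z + 3*I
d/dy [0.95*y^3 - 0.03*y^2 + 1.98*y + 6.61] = 2.85*y^2 - 0.06*y + 1.98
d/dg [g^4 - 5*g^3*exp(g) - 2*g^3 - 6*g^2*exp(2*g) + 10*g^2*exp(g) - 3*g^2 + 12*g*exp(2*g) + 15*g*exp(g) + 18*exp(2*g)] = -5*g^3*exp(g) + 4*g^3 - 12*g^2*exp(2*g) - 5*g^2*exp(g) - 6*g^2 + 12*g*exp(2*g) + 35*g*exp(g) - 6*g + 48*exp(2*g) + 15*exp(g)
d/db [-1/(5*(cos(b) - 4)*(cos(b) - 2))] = 2*(3 - cos(b))*sin(b)/(5*(cos(b) - 4)^2*(cos(b) - 2)^2)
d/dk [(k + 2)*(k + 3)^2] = (k + 3)*(3*k + 7)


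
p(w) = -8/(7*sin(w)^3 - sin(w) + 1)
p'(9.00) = -16.10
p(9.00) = -7.42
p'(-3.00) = 3.66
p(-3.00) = -7.13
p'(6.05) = 0.72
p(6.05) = -6.99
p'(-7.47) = 3.83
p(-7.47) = 2.19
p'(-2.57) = -184.86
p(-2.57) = -18.49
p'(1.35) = 0.78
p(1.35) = -1.23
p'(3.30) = 2.95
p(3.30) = -7.08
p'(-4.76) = 0.16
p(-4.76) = -1.15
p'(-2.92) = -0.09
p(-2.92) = -6.98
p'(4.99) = 2.22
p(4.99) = 1.88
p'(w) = -8*(-21*sin(w)^2*cos(w) + cos(w))/(7*sin(w)^3 - sin(w) + 1)^2 = 8*(21*sin(w)^2 - 1)*cos(w)/(7*sin(w)^3 - sin(w) + 1)^2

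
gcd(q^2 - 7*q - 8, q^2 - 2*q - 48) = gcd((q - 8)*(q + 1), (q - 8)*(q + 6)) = q - 8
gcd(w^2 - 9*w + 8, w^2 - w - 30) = 1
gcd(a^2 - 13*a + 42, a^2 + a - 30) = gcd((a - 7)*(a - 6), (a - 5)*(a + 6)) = 1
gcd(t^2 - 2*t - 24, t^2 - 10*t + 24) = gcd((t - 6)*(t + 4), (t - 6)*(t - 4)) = t - 6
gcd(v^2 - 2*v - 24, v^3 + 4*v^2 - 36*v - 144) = v^2 - 2*v - 24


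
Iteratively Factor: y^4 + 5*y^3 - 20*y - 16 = (y + 1)*(y^3 + 4*y^2 - 4*y - 16) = (y + 1)*(y + 2)*(y^2 + 2*y - 8) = (y + 1)*(y + 2)*(y + 4)*(y - 2)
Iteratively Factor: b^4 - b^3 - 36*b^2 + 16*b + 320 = (b - 4)*(b^3 + 3*b^2 - 24*b - 80) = (b - 5)*(b - 4)*(b^2 + 8*b + 16) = (b - 5)*(b - 4)*(b + 4)*(b + 4)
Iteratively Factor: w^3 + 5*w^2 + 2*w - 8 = (w + 2)*(w^2 + 3*w - 4) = (w + 2)*(w + 4)*(w - 1)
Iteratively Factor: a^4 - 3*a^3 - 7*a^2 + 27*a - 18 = (a + 3)*(a^3 - 6*a^2 + 11*a - 6) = (a - 3)*(a + 3)*(a^2 - 3*a + 2) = (a - 3)*(a - 1)*(a + 3)*(a - 2)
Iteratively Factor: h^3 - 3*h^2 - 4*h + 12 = (h + 2)*(h^2 - 5*h + 6) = (h - 3)*(h + 2)*(h - 2)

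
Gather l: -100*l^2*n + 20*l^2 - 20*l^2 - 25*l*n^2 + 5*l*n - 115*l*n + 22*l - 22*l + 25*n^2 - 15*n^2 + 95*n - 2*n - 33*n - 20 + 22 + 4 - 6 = -100*l^2*n + l*(-25*n^2 - 110*n) + 10*n^2 + 60*n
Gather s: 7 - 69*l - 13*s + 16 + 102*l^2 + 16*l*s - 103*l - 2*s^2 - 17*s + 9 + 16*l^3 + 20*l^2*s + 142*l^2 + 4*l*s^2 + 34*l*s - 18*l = 16*l^3 + 244*l^2 - 190*l + s^2*(4*l - 2) + s*(20*l^2 + 50*l - 30) + 32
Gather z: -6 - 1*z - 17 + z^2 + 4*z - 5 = z^2 + 3*z - 28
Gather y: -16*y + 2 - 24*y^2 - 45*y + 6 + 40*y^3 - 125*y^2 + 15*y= 40*y^3 - 149*y^2 - 46*y + 8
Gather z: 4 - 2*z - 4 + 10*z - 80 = 8*z - 80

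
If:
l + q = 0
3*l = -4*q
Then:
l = 0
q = 0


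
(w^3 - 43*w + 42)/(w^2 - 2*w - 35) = (-w^3 + 43*w - 42)/(-w^2 + 2*w + 35)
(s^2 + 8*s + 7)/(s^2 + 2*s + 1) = (s + 7)/(s + 1)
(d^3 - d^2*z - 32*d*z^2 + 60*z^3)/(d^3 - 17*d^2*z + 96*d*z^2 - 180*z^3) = (d^2 + 4*d*z - 12*z^2)/(d^2 - 12*d*z + 36*z^2)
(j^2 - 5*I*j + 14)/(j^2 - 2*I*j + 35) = (j + 2*I)/(j + 5*I)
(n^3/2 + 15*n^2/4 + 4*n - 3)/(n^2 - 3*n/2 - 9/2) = (-2*n^3 - 15*n^2 - 16*n + 12)/(2*(-2*n^2 + 3*n + 9))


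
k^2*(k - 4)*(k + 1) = k^4 - 3*k^3 - 4*k^2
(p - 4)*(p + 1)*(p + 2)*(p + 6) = p^4 + 5*p^3 - 16*p^2 - 68*p - 48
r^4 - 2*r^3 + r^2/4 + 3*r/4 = r*(r - 3/2)*(r - 1)*(r + 1/2)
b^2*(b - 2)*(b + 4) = b^4 + 2*b^3 - 8*b^2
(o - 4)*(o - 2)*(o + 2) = o^3 - 4*o^2 - 4*o + 16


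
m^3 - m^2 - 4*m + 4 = (m - 2)*(m - 1)*(m + 2)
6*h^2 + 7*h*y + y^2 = (h + y)*(6*h + y)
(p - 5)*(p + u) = p^2 + p*u - 5*p - 5*u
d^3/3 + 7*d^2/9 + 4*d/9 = d*(d/3 + 1/3)*(d + 4/3)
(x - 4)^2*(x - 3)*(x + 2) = x^4 - 9*x^3 + 18*x^2 + 32*x - 96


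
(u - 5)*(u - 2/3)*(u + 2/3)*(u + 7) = u^4 + 2*u^3 - 319*u^2/9 - 8*u/9 + 140/9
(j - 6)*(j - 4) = j^2 - 10*j + 24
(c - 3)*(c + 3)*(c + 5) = c^3 + 5*c^2 - 9*c - 45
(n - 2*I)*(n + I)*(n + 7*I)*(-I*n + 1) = -I*n^4 + 7*n^3 - 3*I*n^2 + 23*n + 14*I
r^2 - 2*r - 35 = (r - 7)*(r + 5)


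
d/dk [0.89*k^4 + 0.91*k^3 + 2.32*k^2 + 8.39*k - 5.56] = 3.56*k^3 + 2.73*k^2 + 4.64*k + 8.39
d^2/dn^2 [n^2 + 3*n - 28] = 2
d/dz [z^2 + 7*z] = 2*z + 7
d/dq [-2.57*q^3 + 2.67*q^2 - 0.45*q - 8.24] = -7.71*q^2 + 5.34*q - 0.45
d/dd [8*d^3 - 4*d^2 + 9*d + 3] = 24*d^2 - 8*d + 9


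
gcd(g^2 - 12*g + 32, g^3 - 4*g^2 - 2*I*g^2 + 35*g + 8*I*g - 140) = g - 4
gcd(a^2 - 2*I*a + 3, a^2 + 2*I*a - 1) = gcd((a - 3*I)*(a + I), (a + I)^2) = a + I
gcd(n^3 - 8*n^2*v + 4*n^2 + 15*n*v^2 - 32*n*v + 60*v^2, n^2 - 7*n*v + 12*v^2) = -n + 3*v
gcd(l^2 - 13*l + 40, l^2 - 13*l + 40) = l^2 - 13*l + 40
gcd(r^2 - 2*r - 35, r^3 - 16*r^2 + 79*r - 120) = 1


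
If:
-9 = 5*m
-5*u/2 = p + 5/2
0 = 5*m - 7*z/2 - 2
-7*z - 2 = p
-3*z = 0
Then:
No Solution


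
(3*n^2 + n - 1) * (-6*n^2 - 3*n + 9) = -18*n^4 - 15*n^3 + 30*n^2 + 12*n - 9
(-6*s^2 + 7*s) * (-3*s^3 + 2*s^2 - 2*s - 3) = 18*s^5 - 33*s^4 + 26*s^3 + 4*s^2 - 21*s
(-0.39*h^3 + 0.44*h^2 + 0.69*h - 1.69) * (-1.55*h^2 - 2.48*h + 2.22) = 0.6045*h^5 + 0.2852*h^4 - 3.0265*h^3 + 1.8851*h^2 + 5.723*h - 3.7518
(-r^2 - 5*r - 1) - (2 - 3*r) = -r^2 - 2*r - 3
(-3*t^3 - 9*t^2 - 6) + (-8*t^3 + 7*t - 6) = -11*t^3 - 9*t^2 + 7*t - 12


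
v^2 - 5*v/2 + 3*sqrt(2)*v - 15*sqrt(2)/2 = (v - 5/2)*(v + 3*sqrt(2))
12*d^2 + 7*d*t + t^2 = (3*d + t)*(4*d + t)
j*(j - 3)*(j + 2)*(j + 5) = j^4 + 4*j^3 - 11*j^2 - 30*j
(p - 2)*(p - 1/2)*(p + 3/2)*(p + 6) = p^4 + 5*p^3 - 35*p^2/4 - 15*p + 9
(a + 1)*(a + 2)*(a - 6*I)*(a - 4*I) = a^4 + 3*a^3 - 10*I*a^3 - 22*a^2 - 30*I*a^2 - 72*a - 20*I*a - 48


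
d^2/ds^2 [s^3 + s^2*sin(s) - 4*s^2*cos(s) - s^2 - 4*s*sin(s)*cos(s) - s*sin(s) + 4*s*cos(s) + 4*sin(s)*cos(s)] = -s^2*sin(s) + 4*s^2*cos(s) + 17*s*sin(s) + 8*s*sin(2*s) + 6*s - 6*sin(s) - 8*sqrt(2)*sin(2*s + pi/4) - 10*cos(s) - 2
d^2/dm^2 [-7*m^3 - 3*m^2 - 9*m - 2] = -42*m - 6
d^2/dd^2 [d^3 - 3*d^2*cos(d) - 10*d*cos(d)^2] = 3*d^2*cos(d) + 12*d*sin(d) + 20*d*cos(2*d) + 6*d + 20*sin(2*d) - 6*cos(d)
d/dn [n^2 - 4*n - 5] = 2*n - 4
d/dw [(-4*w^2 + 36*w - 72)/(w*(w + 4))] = 4*(-13*w^2 + 36*w + 72)/(w^2*(w^2 + 8*w + 16))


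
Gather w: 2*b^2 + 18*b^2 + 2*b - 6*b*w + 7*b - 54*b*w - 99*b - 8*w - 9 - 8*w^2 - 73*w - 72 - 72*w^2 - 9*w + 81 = 20*b^2 - 90*b - 80*w^2 + w*(-60*b - 90)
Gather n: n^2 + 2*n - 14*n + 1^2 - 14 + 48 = n^2 - 12*n + 35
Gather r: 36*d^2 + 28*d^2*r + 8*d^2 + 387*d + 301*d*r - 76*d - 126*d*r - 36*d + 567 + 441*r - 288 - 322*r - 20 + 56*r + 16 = 44*d^2 + 275*d + r*(28*d^2 + 175*d + 175) + 275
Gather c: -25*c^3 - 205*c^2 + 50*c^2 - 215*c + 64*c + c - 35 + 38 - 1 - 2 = -25*c^3 - 155*c^2 - 150*c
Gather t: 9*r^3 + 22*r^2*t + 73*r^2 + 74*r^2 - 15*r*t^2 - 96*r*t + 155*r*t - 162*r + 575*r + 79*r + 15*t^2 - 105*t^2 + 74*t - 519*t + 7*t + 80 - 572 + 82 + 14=9*r^3 + 147*r^2 + 492*r + t^2*(-15*r - 90) + t*(22*r^2 + 59*r - 438) - 396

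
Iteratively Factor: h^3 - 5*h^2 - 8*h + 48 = (h - 4)*(h^2 - h - 12) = (h - 4)*(h + 3)*(h - 4)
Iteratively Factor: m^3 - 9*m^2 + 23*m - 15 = (m - 3)*(m^2 - 6*m + 5) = (m - 5)*(m - 3)*(m - 1)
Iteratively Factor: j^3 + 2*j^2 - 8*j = (j + 4)*(j^2 - 2*j) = (j - 2)*(j + 4)*(j)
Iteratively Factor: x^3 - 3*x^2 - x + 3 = (x + 1)*(x^2 - 4*x + 3) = (x - 1)*(x + 1)*(x - 3)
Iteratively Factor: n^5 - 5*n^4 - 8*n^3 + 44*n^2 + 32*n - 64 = (n - 4)*(n^4 - n^3 - 12*n^2 - 4*n + 16) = (n - 4)^2*(n^3 + 3*n^2 - 4) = (n - 4)^2*(n + 2)*(n^2 + n - 2) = (n - 4)^2*(n + 2)^2*(n - 1)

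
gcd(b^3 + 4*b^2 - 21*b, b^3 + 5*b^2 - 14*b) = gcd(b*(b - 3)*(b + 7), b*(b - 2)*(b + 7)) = b^2 + 7*b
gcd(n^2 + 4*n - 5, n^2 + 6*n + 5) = n + 5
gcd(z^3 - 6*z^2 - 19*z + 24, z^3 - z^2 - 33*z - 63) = z + 3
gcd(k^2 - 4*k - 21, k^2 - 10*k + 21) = k - 7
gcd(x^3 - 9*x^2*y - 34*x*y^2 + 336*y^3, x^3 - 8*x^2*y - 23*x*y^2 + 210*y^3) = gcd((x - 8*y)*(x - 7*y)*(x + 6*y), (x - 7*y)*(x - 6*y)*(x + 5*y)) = x - 7*y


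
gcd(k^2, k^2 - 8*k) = k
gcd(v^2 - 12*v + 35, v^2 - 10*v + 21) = v - 7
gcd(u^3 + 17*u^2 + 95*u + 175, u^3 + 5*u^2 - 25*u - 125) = u^2 + 10*u + 25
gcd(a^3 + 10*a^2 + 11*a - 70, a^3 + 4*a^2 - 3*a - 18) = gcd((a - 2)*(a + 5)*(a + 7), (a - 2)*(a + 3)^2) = a - 2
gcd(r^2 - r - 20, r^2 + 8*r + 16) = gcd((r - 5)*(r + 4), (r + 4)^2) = r + 4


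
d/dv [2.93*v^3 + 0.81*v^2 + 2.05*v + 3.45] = 8.79*v^2 + 1.62*v + 2.05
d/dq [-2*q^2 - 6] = -4*q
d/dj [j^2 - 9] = 2*j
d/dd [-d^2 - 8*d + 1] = -2*d - 8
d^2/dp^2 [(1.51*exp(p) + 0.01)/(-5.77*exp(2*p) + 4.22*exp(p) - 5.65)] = (-50.272279*exp(4*p) - 38.0993099999999*exp(3*p) + 296.091012*exp(2*p) - 34.876994*exp(p) - 48.441405)*exp(p)/(192.100033*exp(6*p) - 421.488114*exp(5*p) + 872.578059*exp(4*p) - 900.596108*exp(3*p) + 854.430855*exp(2*p) - 404.13885*exp(p) + 180.362125)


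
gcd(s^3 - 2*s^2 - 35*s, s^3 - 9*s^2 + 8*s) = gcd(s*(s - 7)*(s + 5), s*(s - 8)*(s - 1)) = s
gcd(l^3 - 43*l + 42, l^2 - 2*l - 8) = 1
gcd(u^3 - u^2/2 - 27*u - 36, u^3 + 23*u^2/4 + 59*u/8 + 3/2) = u^2 + 11*u/2 + 6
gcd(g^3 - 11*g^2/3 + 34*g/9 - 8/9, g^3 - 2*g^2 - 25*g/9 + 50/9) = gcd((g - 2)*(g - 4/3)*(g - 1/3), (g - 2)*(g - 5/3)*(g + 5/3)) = g - 2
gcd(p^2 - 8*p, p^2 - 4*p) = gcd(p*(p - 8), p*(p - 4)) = p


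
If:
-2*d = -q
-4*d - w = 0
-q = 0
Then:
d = 0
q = 0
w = 0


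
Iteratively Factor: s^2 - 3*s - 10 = (s + 2)*(s - 5)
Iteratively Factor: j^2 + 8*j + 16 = (j + 4)*(j + 4)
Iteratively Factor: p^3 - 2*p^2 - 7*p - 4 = (p + 1)*(p^2 - 3*p - 4) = (p - 4)*(p + 1)*(p + 1)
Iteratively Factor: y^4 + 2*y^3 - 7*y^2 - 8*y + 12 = (y - 2)*(y^3 + 4*y^2 + y - 6) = (y - 2)*(y + 2)*(y^2 + 2*y - 3) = (y - 2)*(y + 2)*(y + 3)*(y - 1)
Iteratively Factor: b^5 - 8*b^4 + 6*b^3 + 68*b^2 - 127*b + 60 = (b - 5)*(b^4 - 3*b^3 - 9*b^2 + 23*b - 12) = (b - 5)*(b - 4)*(b^3 + b^2 - 5*b + 3) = (b - 5)*(b - 4)*(b - 1)*(b^2 + 2*b - 3) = (b - 5)*(b - 4)*(b - 1)^2*(b + 3)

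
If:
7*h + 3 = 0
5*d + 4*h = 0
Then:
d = 12/35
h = -3/7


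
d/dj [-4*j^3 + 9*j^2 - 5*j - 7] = -12*j^2 + 18*j - 5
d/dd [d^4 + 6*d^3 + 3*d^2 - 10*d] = 4*d^3 + 18*d^2 + 6*d - 10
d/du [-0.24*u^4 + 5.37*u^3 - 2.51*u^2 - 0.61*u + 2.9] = -0.96*u^3 + 16.11*u^2 - 5.02*u - 0.61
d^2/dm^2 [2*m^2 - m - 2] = 4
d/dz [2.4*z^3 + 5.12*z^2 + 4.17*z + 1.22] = 7.2*z^2 + 10.24*z + 4.17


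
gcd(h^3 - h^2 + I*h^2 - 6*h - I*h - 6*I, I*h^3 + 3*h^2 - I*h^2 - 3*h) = 1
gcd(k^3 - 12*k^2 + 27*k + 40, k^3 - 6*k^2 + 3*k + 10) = k^2 - 4*k - 5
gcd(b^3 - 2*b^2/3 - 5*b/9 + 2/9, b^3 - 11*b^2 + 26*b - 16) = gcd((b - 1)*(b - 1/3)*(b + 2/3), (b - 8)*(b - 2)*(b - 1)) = b - 1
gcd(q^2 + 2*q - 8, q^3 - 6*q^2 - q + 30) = 1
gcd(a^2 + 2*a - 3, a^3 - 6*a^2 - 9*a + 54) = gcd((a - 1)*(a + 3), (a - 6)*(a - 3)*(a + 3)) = a + 3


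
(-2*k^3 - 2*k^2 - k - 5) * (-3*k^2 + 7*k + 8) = 6*k^5 - 8*k^4 - 27*k^3 - 8*k^2 - 43*k - 40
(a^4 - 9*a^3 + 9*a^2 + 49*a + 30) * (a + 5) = a^5 - 4*a^4 - 36*a^3 + 94*a^2 + 275*a + 150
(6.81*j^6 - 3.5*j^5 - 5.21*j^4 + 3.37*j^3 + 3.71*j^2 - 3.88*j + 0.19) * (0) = 0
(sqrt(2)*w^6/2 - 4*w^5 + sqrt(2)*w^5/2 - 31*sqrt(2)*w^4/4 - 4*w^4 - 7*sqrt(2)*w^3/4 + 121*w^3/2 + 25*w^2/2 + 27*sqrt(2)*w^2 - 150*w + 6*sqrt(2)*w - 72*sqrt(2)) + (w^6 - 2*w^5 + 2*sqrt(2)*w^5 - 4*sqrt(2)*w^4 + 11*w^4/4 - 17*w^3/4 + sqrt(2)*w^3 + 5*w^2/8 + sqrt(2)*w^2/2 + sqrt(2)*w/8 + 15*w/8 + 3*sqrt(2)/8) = sqrt(2)*w^6/2 + w^6 - 6*w^5 + 5*sqrt(2)*w^5/2 - 47*sqrt(2)*w^4/4 - 5*w^4/4 - 3*sqrt(2)*w^3/4 + 225*w^3/4 + 105*w^2/8 + 55*sqrt(2)*w^2/2 - 1185*w/8 + 49*sqrt(2)*w/8 - 573*sqrt(2)/8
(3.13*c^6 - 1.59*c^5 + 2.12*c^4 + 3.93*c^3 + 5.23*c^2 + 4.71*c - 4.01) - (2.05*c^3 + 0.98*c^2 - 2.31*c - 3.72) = 3.13*c^6 - 1.59*c^5 + 2.12*c^4 + 1.88*c^3 + 4.25*c^2 + 7.02*c - 0.29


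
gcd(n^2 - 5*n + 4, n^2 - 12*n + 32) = n - 4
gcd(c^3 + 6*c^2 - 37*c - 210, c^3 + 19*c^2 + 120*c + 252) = c + 7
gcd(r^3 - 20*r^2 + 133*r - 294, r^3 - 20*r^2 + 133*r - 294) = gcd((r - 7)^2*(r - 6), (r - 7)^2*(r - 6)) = r^3 - 20*r^2 + 133*r - 294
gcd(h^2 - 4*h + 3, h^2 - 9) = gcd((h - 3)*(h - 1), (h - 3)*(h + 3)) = h - 3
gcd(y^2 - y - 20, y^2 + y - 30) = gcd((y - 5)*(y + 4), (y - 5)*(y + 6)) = y - 5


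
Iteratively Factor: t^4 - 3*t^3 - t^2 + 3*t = (t + 1)*(t^3 - 4*t^2 + 3*t) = (t - 3)*(t + 1)*(t^2 - t) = (t - 3)*(t - 1)*(t + 1)*(t)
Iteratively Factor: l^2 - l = (l - 1)*(l)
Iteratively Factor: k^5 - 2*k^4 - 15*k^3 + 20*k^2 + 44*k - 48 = (k + 3)*(k^4 - 5*k^3 + 20*k - 16) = (k + 2)*(k + 3)*(k^3 - 7*k^2 + 14*k - 8) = (k - 4)*(k + 2)*(k + 3)*(k^2 - 3*k + 2) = (k - 4)*(k - 2)*(k + 2)*(k + 3)*(k - 1)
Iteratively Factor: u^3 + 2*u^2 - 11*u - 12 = (u + 1)*(u^2 + u - 12) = (u - 3)*(u + 1)*(u + 4)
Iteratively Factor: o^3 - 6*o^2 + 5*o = (o - 5)*(o^2 - o) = (o - 5)*(o - 1)*(o)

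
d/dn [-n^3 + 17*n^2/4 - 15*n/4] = -3*n^2 + 17*n/2 - 15/4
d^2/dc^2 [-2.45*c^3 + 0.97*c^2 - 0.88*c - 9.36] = 1.94 - 14.7*c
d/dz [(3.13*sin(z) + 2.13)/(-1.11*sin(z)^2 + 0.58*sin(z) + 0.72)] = (3.4743*sin(z)^2 + 4.7286*sin(z) + 1.0182)*cos(z)/(1.2321*sin(z)^4 - 1.2876*sin(z)^3 - 1.262*sin(z)^2 + 0.8352*sin(z) + 0.5184)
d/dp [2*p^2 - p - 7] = 4*p - 1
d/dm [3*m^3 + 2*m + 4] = 9*m^2 + 2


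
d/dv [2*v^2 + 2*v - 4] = 4*v + 2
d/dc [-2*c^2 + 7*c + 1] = 7 - 4*c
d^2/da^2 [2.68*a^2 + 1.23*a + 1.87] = 5.36000000000000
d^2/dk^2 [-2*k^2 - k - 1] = -4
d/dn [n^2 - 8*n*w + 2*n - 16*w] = 2*n - 8*w + 2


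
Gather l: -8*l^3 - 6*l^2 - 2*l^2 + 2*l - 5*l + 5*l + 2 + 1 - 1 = -8*l^3 - 8*l^2 + 2*l + 2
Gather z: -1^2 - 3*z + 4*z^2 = 4*z^2 - 3*z - 1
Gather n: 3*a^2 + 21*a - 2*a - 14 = 3*a^2 + 19*a - 14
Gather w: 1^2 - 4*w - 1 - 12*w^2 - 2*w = -12*w^2 - 6*w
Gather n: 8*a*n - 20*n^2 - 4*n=-20*n^2 + n*(8*a - 4)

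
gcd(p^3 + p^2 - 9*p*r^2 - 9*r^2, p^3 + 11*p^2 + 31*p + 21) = p + 1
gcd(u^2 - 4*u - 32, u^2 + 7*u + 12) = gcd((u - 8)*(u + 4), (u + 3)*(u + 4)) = u + 4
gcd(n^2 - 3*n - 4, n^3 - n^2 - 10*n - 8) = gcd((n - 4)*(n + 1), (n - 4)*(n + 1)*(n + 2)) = n^2 - 3*n - 4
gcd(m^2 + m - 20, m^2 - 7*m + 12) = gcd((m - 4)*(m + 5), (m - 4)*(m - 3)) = m - 4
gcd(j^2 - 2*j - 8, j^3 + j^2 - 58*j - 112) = j + 2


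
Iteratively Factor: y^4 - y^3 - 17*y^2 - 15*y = (y)*(y^3 - y^2 - 17*y - 15) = y*(y + 1)*(y^2 - 2*y - 15) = y*(y + 1)*(y + 3)*(y - 5)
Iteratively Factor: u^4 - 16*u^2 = (u)*(u^3 - 16*u) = u^2*(u^2 - 16) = u^2*(u + 4)*(u - 4)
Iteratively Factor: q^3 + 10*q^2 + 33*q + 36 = (q + 3)*(q^2 + 7*q + 12) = (q + 3)^2*(q + 4)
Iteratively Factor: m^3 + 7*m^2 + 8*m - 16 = (m + 4)*(m^2 + 3*m - 4) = (m - 1)*(m + 4)*(m + 4)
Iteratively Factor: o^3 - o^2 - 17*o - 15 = (o + 3)*(o^2 - 4*o - 5) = (o - 5)*(o + 3)*(o + 1)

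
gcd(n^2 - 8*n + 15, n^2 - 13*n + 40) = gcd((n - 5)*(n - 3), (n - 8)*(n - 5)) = n - 5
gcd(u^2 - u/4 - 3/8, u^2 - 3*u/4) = u - 3/4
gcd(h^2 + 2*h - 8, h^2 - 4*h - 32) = h + 4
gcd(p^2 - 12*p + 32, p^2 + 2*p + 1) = 1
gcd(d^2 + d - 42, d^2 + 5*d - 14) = d + 7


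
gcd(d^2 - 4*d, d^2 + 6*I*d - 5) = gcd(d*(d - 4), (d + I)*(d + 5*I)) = 1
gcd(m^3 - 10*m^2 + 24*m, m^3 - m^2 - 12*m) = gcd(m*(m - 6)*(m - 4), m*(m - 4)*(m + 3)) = m^2 - 4*m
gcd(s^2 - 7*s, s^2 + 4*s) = s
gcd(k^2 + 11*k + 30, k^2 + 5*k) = k + 5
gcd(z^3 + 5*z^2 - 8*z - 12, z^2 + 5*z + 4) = z + 1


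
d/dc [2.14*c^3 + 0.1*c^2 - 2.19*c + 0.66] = 6.42*c^2 + 0.2*c - 2.19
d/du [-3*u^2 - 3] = -6*u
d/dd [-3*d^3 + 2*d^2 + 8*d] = -9*d^2 + 4*d + 8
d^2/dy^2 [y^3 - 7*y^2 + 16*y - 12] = 6*y - 14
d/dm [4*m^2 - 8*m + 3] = 8*m - 8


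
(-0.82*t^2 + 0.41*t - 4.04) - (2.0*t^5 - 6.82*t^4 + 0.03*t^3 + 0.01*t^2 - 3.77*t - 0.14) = -2.0*t^5 + 6.82*t^4 - 0.03*t^3 - 0.83*t^2 + 4.18*t - 3.9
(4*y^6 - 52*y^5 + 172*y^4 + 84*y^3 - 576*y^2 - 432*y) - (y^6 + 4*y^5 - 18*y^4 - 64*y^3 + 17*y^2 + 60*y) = 3*y^6 - 56*y^5 + 190*y^4 + 148*y^3 - 593*y^2 - 492*y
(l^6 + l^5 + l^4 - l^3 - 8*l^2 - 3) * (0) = 0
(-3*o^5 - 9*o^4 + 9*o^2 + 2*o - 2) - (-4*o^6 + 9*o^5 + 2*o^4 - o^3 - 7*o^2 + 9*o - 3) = 4*o^6 - 12*o^5 - 11*o^4 + o^3 + 16*o^2 - 7*o + 1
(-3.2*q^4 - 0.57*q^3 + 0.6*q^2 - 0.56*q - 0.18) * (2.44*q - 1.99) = -7.808*q^5 + 4.9772*q^4 + 2.5983*q^3 - 2.5604*q^2 + 0.6752*q + 0.3582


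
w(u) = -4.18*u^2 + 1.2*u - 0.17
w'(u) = 1.2 - 8.36*u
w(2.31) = -19.70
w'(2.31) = -18.11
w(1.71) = -10.34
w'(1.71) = -13.10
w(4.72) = -87.63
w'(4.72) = -38.26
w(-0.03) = -0.21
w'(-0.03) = 1.45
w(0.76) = -1.67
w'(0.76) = -5.15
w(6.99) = -196.02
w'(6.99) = -57.24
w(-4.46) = -88.67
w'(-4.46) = 38.49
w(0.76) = -1.67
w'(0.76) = -5.15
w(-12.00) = -616.49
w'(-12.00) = 101.52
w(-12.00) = -616.49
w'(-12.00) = 101.52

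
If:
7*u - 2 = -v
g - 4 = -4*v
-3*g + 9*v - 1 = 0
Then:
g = 32/21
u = 29/147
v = 13/21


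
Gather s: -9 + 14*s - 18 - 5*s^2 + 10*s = -5*s^2 + 24*s - 27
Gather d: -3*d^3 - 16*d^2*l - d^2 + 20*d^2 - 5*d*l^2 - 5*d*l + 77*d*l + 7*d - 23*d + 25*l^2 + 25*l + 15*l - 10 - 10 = -3*d^3 + d^2*(19 - 16*l) + d*(-5*l^2 + 72*l - 16) + 25*l^2 + 40*l - 20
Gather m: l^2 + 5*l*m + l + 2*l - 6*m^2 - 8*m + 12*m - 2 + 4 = l^2 + 3*l - 6*m^2 + m*(5*l + 4) + 2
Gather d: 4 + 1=5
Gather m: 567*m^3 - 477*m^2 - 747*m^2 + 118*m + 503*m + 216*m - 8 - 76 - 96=567*m^3 - 1224*m^2 + 837*m - 180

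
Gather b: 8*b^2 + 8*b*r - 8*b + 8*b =8*b^2 + 8*b*r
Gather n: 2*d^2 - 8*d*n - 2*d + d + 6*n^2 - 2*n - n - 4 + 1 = 2*d^2 - d + 6*n^2 + n*(-8*d - 3) - 3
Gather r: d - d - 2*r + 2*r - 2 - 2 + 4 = 0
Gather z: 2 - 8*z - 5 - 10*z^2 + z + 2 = -10*z^2 - 7*z - 1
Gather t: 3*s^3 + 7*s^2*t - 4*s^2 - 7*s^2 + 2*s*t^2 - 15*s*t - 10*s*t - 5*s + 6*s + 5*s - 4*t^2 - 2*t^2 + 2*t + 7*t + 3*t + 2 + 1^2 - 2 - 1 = 3*s^3 - 11*s^2 + 6*s + t^2*(2*s - 6) + t*(7*s^2 - 25*s + 12)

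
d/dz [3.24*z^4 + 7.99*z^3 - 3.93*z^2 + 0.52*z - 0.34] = 12.96*z^3 + 23.97*z^2 - 7.86*z + 0.52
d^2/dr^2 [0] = 0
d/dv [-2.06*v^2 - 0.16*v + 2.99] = -4.12*v - 0.16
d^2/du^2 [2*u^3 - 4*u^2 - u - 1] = 12*u - 8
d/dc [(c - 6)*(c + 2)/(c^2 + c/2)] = 6*(3*c^2 + 16*c + 4)/(c^2*(4*c^2 + 4*c + 1))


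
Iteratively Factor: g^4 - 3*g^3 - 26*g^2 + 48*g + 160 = (g + 2)*(g^3 - 5*g^2 - 16*g + 80) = (g - 4)*(g + 2)*(g^2 - g - 20) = (g - 4)*(g + 2)*(g + 4)*(g - 5)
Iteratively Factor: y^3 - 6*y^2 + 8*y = (y - 4)*(y^2 - 2*y) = (y - 4)*(y - 2)*(y)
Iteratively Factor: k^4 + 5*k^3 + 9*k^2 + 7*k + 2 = (k + 1)*(k^3 + 4*k^2 + 5*k + 2) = (k + 1)^2*(k^2 + 3*k + 2) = (k + 1)^2*(k + 2)*(k + 1)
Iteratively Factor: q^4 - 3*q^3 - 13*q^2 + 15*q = (q + 3)*(q^3 - 6*q^2 + 5*q) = q*(q + 3)*(q^2 - 6*q + 5) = q*(q - 1)*(q + 3)*(q - 5)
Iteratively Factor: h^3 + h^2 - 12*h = (h - 3)*(h^2 + 4*h) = (h - 3)*(h + 4)*(h)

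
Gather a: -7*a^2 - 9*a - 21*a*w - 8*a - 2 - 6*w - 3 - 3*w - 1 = -7*a^2 + a*(-21*w - 17) - 9*w - 6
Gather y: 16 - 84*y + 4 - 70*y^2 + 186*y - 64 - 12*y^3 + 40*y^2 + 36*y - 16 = -12*y^3 - 30*y^2 + 138*y - 60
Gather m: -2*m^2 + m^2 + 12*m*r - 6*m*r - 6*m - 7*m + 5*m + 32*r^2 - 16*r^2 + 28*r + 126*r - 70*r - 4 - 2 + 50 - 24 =-m^2 + m*(6*r - 8) + 16*r^2 + 84*r + 20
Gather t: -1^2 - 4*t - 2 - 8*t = -12*t - 3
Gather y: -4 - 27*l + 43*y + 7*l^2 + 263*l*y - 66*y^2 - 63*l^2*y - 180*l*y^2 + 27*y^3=7*l^2 - 27*l + 27*y^3 + y^2*(-180*l - 66) + y*(-63*l^2 + 263*l + 43) - 4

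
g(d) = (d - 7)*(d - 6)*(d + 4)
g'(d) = (d - 7)*(d - 6) + (d - 7)*(d + 4) + (d - 6)*(d + 4) = 3*d^2 - 18*d - 10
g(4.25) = 39.70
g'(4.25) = -32.31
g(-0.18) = 169.50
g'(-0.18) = -6.66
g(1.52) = 135.52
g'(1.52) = -30.43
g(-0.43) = 170.56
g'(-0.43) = -1.71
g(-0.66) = 170.39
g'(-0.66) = 3.19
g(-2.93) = 94.88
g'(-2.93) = 68.49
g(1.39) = 139.40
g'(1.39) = -29.22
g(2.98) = 84.74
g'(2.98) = -37.00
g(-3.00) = 90.00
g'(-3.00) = 71.00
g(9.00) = 78.00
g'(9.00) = 71.00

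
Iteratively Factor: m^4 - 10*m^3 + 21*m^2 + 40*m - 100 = (m - 2)*(m^3 - 8*m^2 + 5*m + 50) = (m - 2)*(m + 2)*(m^2 - 10*m + 25) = (m - 5)*(m - 2)*(m + 2)*(m - 5)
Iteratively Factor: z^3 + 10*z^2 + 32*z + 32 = (z + 4)*(z^2 + 6*z + 8) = (z + 4)^2*(z + 2)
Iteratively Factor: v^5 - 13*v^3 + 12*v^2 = (v)*(v^4 - 13*v^2 + 12*v) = v*(v - 1)*(v^3 + v^2 - 12*v) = v^2*(v - 1)*(v^2 + v - 12) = v^2*(v - 1)*(v + 4)*(v - 3)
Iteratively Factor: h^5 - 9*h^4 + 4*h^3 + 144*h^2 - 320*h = (h - 4)*(h^4 - 5*h^3 - 16*h^2 + 80*h) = (h - 5)*(h - 4)*(h^3 - 16*h) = (h - 5)*(h - 4)*(h + 4)*(h^2 - 4*h) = h*(h - 5)*(h - 4)*(h + 4)*(h - 4)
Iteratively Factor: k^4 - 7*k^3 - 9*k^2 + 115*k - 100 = (k + 4)*(k^3 - 11*k^2 + 35*k - 25) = (k - 5)*(k + 4)*(k^2 - 6*k + 5) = (k - 5)^2*(k + 4)*(k - 1)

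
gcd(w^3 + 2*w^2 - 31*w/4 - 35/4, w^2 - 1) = w + 1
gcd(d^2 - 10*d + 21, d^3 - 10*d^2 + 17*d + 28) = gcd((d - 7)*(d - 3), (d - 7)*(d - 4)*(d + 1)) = d - 7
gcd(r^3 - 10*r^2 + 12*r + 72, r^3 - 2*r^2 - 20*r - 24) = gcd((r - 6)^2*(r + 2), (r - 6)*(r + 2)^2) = r^2 - 4*r - 12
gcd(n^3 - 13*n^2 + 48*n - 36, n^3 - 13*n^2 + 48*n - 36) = n^3 - 13*n^2 + 48*n - 36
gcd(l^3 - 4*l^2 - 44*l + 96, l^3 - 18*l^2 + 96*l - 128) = l^2 - 10*l + 16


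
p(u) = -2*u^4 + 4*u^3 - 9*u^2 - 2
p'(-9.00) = 6966.00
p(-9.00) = -16769.00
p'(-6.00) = 2268.00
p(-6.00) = -3782.00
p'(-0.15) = 3.00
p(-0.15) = -2.22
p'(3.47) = -252.22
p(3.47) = -233.21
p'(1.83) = -41.78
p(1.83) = -30.06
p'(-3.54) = 568.99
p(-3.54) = -606.31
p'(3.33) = -222.28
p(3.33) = -200.02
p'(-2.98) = 371.91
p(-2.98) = -345.50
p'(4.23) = -466.92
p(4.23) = -500.60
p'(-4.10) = 826.89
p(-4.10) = -994.13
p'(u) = -8*u^3 + 12*u^2 - 18*u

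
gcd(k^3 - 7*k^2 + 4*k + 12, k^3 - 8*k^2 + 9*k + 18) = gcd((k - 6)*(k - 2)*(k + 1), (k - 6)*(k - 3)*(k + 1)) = k^2 - 5*k - 6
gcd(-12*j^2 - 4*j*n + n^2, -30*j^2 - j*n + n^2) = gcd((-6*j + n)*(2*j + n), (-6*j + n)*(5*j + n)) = 6*j - n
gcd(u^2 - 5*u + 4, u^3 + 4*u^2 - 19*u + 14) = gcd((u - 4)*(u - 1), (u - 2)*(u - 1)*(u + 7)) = u - 1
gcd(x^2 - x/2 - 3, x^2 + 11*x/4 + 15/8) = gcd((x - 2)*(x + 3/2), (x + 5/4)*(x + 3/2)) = x + 3/2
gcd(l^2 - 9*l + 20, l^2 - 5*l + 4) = l - 4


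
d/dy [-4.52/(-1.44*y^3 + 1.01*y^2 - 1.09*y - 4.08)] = (-19.5264*y^2 + 9.1304*y - 4.9268)/(1.44*y^3 - 1.01*y^2 + 1.09*y + 4.08)^2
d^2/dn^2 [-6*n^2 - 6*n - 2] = -12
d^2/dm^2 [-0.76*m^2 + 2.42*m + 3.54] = -1.52000000000000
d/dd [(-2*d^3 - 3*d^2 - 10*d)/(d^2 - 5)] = 2*(-d^4 + 20*d^2 + 15*d + 25)/(d^4 - 10*d^2 + 25)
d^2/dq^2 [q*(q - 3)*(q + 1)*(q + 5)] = 12*q^2 + 18*q - 26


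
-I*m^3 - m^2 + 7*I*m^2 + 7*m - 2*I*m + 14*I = (m - 7)*(m - 2*I)*(-I*m + 1)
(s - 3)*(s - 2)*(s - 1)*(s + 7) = s^4 + s^3 - 31*s^2 + 71*s - 42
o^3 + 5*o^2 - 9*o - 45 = (o - 3)*(o + 3)*(o + 5)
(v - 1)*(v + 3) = v^2 + 2*v - 3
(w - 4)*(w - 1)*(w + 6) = w^3 + w^2 - 26*w + 24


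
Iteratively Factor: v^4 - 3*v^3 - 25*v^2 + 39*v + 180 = (v + 3)*(v^3 - 6*v^2 - 7*v + 60) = (v + 3)^2*(v^2 - 9*v + 20) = (v - 5)*(v + 3)^2*(v - 4)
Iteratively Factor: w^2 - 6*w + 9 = (w - 3)*(w - 3)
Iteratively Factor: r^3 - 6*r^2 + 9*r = (r)*(r^2 - 6*r + 9) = r*(r - 3)*(r - 3)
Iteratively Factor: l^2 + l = (l)*(l + 1)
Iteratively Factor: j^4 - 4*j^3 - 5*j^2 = (j + 1)*(j^3 - 5*j^2) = j*(j + 1)*(j^2 - 5*j) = j^2*(j + 1)*(j - 5)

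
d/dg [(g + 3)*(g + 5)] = 2*g + 8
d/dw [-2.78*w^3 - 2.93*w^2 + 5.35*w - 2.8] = -8.34*w^2 - 5.86*w + 5.35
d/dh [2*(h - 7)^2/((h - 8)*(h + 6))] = 4*(6*h^2 - 97*h + 385)/(h^4 - 4*h^3 - 92*h^2 + 192*h + 2304)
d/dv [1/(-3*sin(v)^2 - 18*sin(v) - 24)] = 2*(sin(v) + 3)*cos(v)/(3*(sin(v)^2 + 6*sin(v) + 8)^2)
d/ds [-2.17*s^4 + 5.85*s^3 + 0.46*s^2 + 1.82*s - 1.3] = -8.68*s^3 + 17.55*s^2 + 0.92*s + 1.82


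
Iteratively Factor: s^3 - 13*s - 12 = (s + 3)*(s^2 - 3*s - 4) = (s + 1)*(s + 3)*(s - 4)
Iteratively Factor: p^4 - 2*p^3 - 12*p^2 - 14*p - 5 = (p + 1)*(p^3 - 3*p^2 - 9*p - 5) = (p + 1)^2*(p^2 - 4*p - 5) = (p - 5)*(p + 1)^2*(p + 1)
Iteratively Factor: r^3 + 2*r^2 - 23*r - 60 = (r - 5)*(r^2 + 7*r + 12) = (r - 5)*(r + 4)*(r + 3)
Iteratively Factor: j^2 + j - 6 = (j + 3)*(j - 2)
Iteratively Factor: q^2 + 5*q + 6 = (q + 3)*(q + 2)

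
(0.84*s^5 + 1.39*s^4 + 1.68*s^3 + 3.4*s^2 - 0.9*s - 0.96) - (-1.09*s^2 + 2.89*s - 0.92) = 0.84*s^5 + 1.39*s^4 + 1.68*s^3 + 4.49*s^2 - 3.79*s - 0.0399999999999999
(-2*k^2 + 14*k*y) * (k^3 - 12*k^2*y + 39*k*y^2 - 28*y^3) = -2*k^5 + 38*k^4*y - 246*k^3*y^2 + 602*k^2*y^3 - 392*k*y^4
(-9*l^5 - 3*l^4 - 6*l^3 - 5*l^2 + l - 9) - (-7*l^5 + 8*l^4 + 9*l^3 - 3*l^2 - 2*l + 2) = -2*l^5 - 11*l^4 - 15*l^3 - 2*l^2 + 3*l - 11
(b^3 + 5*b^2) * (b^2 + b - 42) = b^5 + 6*b^4 - 37*b^3 - 210*b^2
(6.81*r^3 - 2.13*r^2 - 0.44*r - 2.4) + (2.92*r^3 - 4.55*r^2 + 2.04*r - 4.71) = 9.73*r^3 - 6.68*r^2 + 1.6*r - 7.11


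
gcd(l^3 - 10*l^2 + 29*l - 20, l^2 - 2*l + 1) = l - 1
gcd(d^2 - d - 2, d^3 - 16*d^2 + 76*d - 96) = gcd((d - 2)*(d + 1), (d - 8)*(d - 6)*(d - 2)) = d - 2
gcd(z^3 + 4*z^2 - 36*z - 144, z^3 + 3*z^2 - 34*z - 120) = z^2 - 2*z - 24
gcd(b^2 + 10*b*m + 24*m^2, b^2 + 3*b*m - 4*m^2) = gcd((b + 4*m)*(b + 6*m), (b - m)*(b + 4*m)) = b + 4*m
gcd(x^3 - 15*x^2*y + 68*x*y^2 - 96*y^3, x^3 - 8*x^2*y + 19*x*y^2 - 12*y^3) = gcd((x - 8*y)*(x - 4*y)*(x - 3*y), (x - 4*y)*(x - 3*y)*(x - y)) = x^2 - 7*x*y + 12*y^2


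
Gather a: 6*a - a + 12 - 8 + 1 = 5*a + 5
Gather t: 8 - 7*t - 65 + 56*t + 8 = 49*t - 49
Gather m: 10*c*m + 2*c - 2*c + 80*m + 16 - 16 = m*(10*c + 80)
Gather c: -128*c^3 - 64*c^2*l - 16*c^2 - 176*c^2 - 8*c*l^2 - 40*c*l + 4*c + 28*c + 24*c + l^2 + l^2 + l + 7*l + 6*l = -128*c^3 + c^2*(-64*l - 192) + c*(-8*l^2 - 40*l + 56) + 2*l^2 + 14*l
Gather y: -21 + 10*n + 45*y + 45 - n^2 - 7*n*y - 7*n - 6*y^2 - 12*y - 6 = -n^2 + 3*n - 6*y^2 + y*(33 - 7*n) + 18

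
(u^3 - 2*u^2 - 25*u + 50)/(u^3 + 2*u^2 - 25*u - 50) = (u - 2)/(u + 2)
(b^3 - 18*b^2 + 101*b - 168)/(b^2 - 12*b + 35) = (b^2 - 11*b + 24)/(b - 5)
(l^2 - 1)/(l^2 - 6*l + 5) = (l + 1)/(l - 5)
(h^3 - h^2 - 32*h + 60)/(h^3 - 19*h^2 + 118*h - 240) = (h^2 + 4*h - 12)/(h^2 - 14*h + 48)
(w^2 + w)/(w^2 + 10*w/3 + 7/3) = 3*w/(3*w + 7)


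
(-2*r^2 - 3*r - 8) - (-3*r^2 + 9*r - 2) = r^2 - 12*r - 6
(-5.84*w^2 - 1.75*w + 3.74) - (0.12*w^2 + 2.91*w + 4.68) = -5.96*w^2 - 4.66*w - 0.94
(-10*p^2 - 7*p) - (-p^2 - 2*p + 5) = -9*p^2 - 5*p - 5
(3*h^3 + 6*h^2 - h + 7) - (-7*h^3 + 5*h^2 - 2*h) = 10*h^3 + h^2 + h + 7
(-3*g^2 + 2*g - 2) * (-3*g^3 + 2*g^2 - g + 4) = 9*g^5 - 12*g^4 + 13*g^3 - 18*g^2 + 10*g - 8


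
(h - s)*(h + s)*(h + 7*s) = h^3 + 7*h^2*s - h*s^2 - 7*s^3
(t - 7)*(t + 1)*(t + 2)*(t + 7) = t^4 + 3*t^3 - 47*t^2 - 147*t - 98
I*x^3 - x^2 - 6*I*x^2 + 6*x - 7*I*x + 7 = (x - 7)*(x + I)*(I*x + I)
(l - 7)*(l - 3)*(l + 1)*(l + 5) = l^4 - 4*l^3 - 34*l^2 + 76*l + 105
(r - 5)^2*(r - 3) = r^3 - 13*r^2 + 55*r - 75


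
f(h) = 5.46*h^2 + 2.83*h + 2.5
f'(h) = 10.92*h + 2.83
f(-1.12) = 6.18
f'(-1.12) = -9.40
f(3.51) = 79.70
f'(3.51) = 41.16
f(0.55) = 5.71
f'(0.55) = 8.84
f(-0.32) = 2.15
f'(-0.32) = -0.66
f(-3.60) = 63.07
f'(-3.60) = -36.48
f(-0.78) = 3.61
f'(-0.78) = -5.69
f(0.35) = 4.16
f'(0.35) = 6.65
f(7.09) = 297.03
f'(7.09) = 80.25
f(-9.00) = 419.29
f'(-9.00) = -95.45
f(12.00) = 822.70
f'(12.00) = 133.87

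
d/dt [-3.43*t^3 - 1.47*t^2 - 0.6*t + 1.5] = -10.29*t^2 - 2.94*t - 0.6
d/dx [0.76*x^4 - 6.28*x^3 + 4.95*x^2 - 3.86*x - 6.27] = 3.04*x^3 - 18.84*x^2 + 9.9*x - 3.86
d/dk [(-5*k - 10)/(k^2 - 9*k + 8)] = 5*(k^2 + 4*k - 26)/(k^4 - 18*k^3 + 97*k^2 - 144*k + 64)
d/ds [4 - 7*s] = -7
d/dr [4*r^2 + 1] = 8*r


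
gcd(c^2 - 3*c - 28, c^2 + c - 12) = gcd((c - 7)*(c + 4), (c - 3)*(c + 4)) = c + 4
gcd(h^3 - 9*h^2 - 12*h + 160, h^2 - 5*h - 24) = h - 8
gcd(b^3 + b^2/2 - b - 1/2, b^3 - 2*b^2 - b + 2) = b^2 - 1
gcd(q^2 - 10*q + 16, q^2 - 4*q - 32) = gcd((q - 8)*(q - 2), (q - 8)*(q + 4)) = q - 8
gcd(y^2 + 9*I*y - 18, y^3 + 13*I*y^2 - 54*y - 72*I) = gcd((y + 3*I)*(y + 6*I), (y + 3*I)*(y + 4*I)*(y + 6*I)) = y^2 + 9*I*y - 18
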